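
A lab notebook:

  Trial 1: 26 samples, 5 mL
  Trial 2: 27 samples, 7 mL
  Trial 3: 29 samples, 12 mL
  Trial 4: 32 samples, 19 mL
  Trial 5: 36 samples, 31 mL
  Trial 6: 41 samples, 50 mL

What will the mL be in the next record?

ML — each term is the sum of the two before it: 5, 7, 12, 19, 31, 50 → 81.

81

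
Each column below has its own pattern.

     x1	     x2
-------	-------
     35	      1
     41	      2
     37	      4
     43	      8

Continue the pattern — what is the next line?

39  16

For the column x1, alternating steps +6, −4, +6, −4, …: 35, 41, 37, 43 → 39.
Column x2 goes 1, 2, 4, 8 → 16 (×2 each step).
Putting it together: 39  16.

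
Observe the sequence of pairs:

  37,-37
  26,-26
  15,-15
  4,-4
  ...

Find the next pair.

-7,7

First part — −11 each step: 37, 26, 15, 4 → -7.
Second part: always the negative of the first part, so -37, -26, -15, -4 → 7.
So the next pair is -7,7.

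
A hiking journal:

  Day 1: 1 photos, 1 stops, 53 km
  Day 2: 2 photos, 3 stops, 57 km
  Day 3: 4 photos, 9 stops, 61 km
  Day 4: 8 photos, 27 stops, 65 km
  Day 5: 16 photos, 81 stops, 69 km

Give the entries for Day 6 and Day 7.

Photos: ×2 each step; 1, 2, 4, 8, 16 → 32 → 64.
Stops: 1, 3, 9, 27, 81 → 243 → 729 (×3 each step).
Km: 53, 57, 61, 65, 69 → 73 → 77 (+4 each step).
So the next two lines are 32 photos, 243 stops, 73 km and 64 photos, 729 stops, 77 km.

32 photos, 243 stops, 73 km; 64 photos, 729 stops, 77 km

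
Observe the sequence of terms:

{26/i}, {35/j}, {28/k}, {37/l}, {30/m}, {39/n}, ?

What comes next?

{32/o}

First part: alternating steps +9, −7, +9, −7, …, so 26, 35, 28, 37, 30, 39 → 32.
For the letter, letters move forward 1 place in the alphabet: i, j, k, l, m, n → o.
So the next term is {32/o}.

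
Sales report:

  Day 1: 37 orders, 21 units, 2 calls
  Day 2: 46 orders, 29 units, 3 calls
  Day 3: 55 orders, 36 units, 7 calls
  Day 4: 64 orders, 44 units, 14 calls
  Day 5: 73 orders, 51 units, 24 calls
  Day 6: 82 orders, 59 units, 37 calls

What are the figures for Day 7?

91 orders, 66 units, 53 calls

Orders: +9 each step, so 37, 46, 55, 64, 73, 82 → 91.
For the units, alternating steps +8, +7, +8, +7, …: 21, 29, 36, 44, 51, 59 → 66.
Calls: differences are 1, 4, 7, … (increasing by 3 each time), so 2, 3, 7, 14, 24, 37 → 53.
Combining the parts gives 91 orders, 66 units, 53 calls.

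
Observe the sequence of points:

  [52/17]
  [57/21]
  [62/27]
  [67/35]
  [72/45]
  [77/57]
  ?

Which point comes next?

For the first entry, +5 each step: 52, 57, 62, 67, 72, 77 → 82.
Second entry: differences are 4, 6, 8, … (increasing by 2 each time), so 17, 21, 27, 35, 45, 57 → 71.
Putting it together: [82/71].

[82/71]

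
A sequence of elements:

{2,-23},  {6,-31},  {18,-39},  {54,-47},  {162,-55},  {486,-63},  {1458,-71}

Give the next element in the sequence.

{4374,-79}

First component goes 2, 6, 18, 54, 162, 486, 1458 → 4374 (×3 each step).
Second component: −8 each step, so -23, -31, -39, -47, -55, -63, -71 → -79.
Combining the parts gives {4374,-79}.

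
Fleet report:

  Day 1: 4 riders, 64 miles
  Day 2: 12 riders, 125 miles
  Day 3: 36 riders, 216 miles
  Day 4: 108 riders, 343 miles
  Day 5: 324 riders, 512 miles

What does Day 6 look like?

Riders: ×3 each step, so 4, 12, 36, 108, 324 → 972.
Miles: 64, 125, 216, 343, 512 → 729 (perfect cubes: 4³, 5³, 6³, …).
So the next row is 972 riders, 729 miles.

972 riders, 729 miles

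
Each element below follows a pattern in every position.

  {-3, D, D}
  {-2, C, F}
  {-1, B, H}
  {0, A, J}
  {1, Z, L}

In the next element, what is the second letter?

Second letter: D, F, H, J, L → N (letters move forward 2 places in the alphabet).

N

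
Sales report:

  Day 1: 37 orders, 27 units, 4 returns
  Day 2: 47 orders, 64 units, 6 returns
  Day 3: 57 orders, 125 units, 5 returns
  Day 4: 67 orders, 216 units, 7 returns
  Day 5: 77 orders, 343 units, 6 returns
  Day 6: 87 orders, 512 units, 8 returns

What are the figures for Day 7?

97 orders, 729 units, 7 returns

For the orders, +10 each step: 37, 47, 57, 67, 77, 87 → 97.
Units — perfect cubes: 3³, 4³, 5³, …: 27, 64, 125, 216, 343, 512 → 729.
Returns: alternating steps +2, −1, +2, −1, …, so 4, 6, 5, 7, 6, 8 → 7.
So the next row is 97 orders, 729 units, 7 returns.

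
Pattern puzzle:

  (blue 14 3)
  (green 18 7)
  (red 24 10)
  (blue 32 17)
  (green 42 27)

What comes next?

For the colour, repeats blue → green → red: blue, green, red, blue, green → red.
For the second part, differences are 4, 6, 8, … (increasing by 2 each time): 14, 18, 24, 32, 42 → 54.
Third part: each term is the sum of the two before it; 3, 7, 10, 17, 27 → 44.
So the next term is (red 54 44).

(red 54 44)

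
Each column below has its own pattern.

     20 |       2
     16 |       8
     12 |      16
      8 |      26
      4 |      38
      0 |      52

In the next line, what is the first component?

First component: −4 each step, so 20, 16, 12, 8, 4, 0 → -4.

-4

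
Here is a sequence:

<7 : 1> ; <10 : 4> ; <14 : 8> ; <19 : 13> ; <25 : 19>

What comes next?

First component — differences are 3, 4, 5, … (increasing by 1 each time): 7, 10, 14, 19, 25 → 32.
Second component goes 1, 4, 8, 13, 19 → 26 (always 6 less than the first component).
Putting it together: <32 : 26>.

<32 : 26>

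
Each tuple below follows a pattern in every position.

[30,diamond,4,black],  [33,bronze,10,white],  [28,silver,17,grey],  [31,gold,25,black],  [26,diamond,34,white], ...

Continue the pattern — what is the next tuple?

[29,bronze,44,grey]

First coordinate — alternating steps +3, −5, +3, −5, …: 30, 33, 28, 31, 26 → 29.
Rank goes diamond, bronze, silver, gold, diamond → bronze (repeats diamond → bronze → silver → gold).
For the third coordinate, differences are 6, 7, 8, … (increasing by 1 each time): 4, 10, 17, 25, 34 → 44.
For the shade, repeats black → white → grey: black, white, grey, black, white → grey.
So the next tuple is [29,bronze,44,grey].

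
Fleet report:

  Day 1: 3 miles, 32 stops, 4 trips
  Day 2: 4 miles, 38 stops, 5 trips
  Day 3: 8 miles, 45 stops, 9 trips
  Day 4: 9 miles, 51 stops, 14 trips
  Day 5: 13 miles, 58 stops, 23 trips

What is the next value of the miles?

14

For the miles, alternating steps +1, +4, +1, +4, …: 3, 4, 8, 9, 13 → 14.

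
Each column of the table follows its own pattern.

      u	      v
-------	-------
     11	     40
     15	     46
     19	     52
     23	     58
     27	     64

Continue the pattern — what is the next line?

For the column u, +4 each step: 11, 15, 19, 23, 27 → 31.
Column v: +6 each step; 40, 46, 52, 58, 64 → 70.
Combining the parts gives 31  70.

31  70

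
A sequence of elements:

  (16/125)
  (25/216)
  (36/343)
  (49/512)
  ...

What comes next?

First entry goes 16, 25, 36, 49 → 64 (perfect squares: 4², 5², 6², …).
For the second entry, perfect cubes: 5³, 6³, 7³, …: 125, 216, 343, 512 → 729.
So the next element is (64/729).

(64/729)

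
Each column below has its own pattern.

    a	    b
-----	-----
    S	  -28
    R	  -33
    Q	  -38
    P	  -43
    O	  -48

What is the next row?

N  -53

Column a: S, R, Q, P, O → N (letters move back 1 place in the alphabet).
Column b goes -28, -33, -38, -43, -48 → -53 (−5 each step).
Putting it together: N  -53.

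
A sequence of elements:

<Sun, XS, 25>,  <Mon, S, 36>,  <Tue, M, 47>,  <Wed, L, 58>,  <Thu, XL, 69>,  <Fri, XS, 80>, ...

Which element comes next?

Day goes Sun, Mon, Tue, Wed, Thu, Fri → Sat (runs through the weekdays Mon→Sun).
Size — repeats XS → S → M → L → XL: XS, S, M, L, XL, XS → S.
Third slot: +11 each step; 25, 36, 47, 58, 69, 80 → 91.
Combining the parts gives <Sat, S, 91>.

<Sat, S, 91>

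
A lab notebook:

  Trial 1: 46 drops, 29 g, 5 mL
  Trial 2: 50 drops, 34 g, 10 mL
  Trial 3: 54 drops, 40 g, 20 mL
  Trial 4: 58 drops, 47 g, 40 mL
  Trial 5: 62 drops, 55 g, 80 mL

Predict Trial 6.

Drops: +4 each step; 46, 50, 54, 58, 62 → 66.
G: differences are 5, 6, 7, … (increasing by 1 each time), so 29, 34, 40, 47, 55 → 64.
ML: 5, 10, 20, 40, 80 → 160 (×2 each step).
Putting it together: 66 drops, 64 g, 160 mL.

66 drops, 64 g, 160 mL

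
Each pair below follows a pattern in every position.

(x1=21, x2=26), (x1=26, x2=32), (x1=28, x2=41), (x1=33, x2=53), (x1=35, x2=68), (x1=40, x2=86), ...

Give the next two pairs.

For the x1, alternating steps +5, +2, +5, +2, …: 21, 26, 28, 33, 35, 40 → 42 → 47.
For the x2, differences are 6, 9, 12, … (increasing by 3 each time): 26, 32, 41, 53, 68, 86 → 107 → 131.
Putting the parts together: (x1=42, x2=107) and then (x1=47, x2=131).

(x1=42, x2=107), (x1=47, x2=131)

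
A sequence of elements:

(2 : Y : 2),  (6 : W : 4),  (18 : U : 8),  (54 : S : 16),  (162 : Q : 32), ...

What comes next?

First value — ×3 each step: 2, 6, 18, 54, 162 → 486.
Letter: Y, W, U, S, Q → O (letters move back 2 places in the alphabet).
Third value: ×2 each step; 2, 4, 8, 16, 32 → 64.
So the next element is (486 : O : 64).

(486 : O : 64)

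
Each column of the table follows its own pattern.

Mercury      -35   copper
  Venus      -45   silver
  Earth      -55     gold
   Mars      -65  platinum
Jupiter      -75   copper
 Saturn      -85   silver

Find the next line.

Uranus  -95  gold

Planet: runs through the planets Mercury→Neptune, so Mercury, Venus, Earth, Mars, Jupiter, Saturn → Uranus.
For the second component, −10 each step: -35, -45, -55, -65, -75, -85 → -95.
Metal: repeats copper → silver → gold → platinum, so copper, silver, gold, platinum, copper, silver → gold.
So the next line is Uranus  -95  gold.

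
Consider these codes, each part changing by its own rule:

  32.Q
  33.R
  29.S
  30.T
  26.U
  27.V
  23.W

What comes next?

24.X

First component goes 32, 33, 29, 30, 26, 27, 23 → 24 (alternating steps +1, −4, +1, −4, …).
Letter — letters move forward 1 place in the alphabet: Q, R, S, T, U, V, W → X.
So the next code is 24.X.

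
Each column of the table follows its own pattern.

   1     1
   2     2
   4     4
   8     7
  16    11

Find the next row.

32  16

First component: ×2 each step; 1, 2, 4, 8, 16 → 32.
For the second component, differences are 1, 2, 3, … (increasing by 1 each time): 1, 2, 4, 7, 11 → 16.
Putting it together: 32  16.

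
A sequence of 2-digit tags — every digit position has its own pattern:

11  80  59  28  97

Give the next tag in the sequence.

66

First digit: 1, 8, 5, 2, 9 → 6 (−3 each step, mod 10).
Second digit: −1 each step, mod 10, so 1, 0, 9, 8, 7 → 6.
Combining the parts gives 66.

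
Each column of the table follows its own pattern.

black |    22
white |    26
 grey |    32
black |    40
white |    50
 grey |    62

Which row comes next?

black  76

Shade: repeats black → white → grey; black, white, grey, black, white, grey → black.
Second component — differences are 4, 6, 8, … (increasing by 2 each time): 22, 26, 32, 40, 50, 62 → 76.
Combining the parts gives black  76.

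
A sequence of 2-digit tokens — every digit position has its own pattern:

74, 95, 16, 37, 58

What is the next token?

79

First digit: +2 each step, mod 10, so 7, 9, 1, 3, 5 → 7.
Second digit — +1 each step, mod 10: 4, 5, 6, 7, 8 → 9.
So the next token is 79.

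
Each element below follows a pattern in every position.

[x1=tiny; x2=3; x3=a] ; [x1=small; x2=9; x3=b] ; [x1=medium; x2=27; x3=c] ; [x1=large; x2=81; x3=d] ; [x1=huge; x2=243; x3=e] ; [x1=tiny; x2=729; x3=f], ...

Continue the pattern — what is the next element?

[x1=small; x2=2187; x3=g]

X1: tiny, small, medium, large, huge, tiny → small (repeats tiny → small → medium → large → huge).
For the x2, ×3 each step: 3, 9, 27, 81, 243, 729 → 2187.
For the x3, letters move forward 1 place in the alphabet: a, b, c, d, e, f → g.
Putting it together: [x1=small; x2=2187; x3=g].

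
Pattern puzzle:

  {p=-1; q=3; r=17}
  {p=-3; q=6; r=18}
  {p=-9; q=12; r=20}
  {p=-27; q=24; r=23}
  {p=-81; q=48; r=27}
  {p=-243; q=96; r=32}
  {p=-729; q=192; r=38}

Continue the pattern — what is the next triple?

{p=-2187; q=384; r=45}

P goes -1, -3, -9, -27, -81, -243, -729 → -2187 (×3 each step).
Q — ×2 each step: 3, 6, 12, 24, 48, 96, 192 → 384.
R: differences are 1, 2, 3, … (increasing by 1 each time); 17, 18, 20, 23, 27, 32, 38 → 45.
Combining the parts gives {p=-2187; q=384; r=45}.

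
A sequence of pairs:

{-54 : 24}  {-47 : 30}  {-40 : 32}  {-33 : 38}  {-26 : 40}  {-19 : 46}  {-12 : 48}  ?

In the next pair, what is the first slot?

First slot: -54, -47, -40, -33, -26, -19, -12 → -5 (+7 each step).

-5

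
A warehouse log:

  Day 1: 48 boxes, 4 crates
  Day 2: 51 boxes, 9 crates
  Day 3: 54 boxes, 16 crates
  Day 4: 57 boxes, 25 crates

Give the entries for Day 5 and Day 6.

60 boxes, 36 crates; 63 boxes, 49 crates

Boxes — +3 each step: 48, 51, 54, 57 → 60 → 63.
Crates — perfect squares: 2², 3², 4², …: 4, 9, 16, 25 → 36 → 49.
Putting the parts together: 60 boxes, 36 crates and then 63 boxes, 49 crates.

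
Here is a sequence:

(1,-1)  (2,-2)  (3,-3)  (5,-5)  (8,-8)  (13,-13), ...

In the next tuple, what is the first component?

21

First component: 1, 2, 3, 5, 8, 13 → 21 (each term is the sum of the two before it).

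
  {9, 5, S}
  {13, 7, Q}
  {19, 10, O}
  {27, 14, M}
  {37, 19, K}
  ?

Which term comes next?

{49, 25, I}

First slot: differences are 4, 6, 8, … (increasing by 2 each time), so 9, 13, 19, 27, 37 → 49.
Second slot goes 5, 7, 10, 14, 19 → 25 (differences are 2, 3, 4, … (increasing by 1 each time)).
Letter: letters move back 2 places in the alphabet, so S, Q, O, M, K → I.
So the next term is {49, 25, I}.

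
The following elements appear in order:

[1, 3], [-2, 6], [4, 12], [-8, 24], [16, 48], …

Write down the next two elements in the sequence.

[-32, 96], [64, 192]

First part: ×(-2) each step; 1, -2, 4, -8, 16 → -32 → 64.
Second part goes 3, 6, 12, 24, 48 → 96 → 192 (×2 each step).
So the next two elements are [-32, 96] and [64, 192].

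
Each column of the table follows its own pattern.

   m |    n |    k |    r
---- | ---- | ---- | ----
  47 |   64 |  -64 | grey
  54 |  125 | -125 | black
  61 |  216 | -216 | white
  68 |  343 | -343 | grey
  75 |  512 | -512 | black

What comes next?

82  729  -729  white

Column m: +7 each step; 47, 54, 61, 68, 75 → 82.
Column n: 64, 125, 216, 343, 512 → 729 (perfect cubes: 4³, 5³, 6³, …).
Column k goes -64, -125, -216, -343, -512 → -729 (always the negative of the column n).
Column r — repeats grey → black → white: grey, black, white, grey, black → white.
Putting it together: 82  729  -729  white.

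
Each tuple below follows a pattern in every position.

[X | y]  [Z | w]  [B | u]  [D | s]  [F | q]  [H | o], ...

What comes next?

[J | m]

First letter: letters move forward 2 places in the alphabet, wrapping Z→A, so X, Z, B, D, F, H → J.
Second letter goes y, w, u, s, q, o → m (letters move back 2 places in the alphabet).
Combining the parts gives [J | m].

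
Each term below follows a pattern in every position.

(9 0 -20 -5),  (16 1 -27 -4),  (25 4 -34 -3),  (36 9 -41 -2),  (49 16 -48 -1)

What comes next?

(64 25 -55 0)

First part: perfect squares: 3², 4², 5², …; 9, 16, 25, 36, 49 → 64.
Second part: differences are 1, 3, 5, … (increasing by 2 each time); 0, 1, 4, 9, 16 → 25.
Third part: −7 each step; -20, -27, -34, -41, -48 → -55.
Fourth part goes -5, -4, -3, -2, -1 → 0 (+1 each step).
Putting it together: (64 25 -55 0).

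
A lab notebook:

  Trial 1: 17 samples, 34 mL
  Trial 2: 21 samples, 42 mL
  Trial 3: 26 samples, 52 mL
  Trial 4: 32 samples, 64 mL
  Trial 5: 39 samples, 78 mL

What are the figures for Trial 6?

Samples goes 17, 21, 26, 32, 39 → 47 (differences are 4, 5, 6, … (increasing by 1 each time)).
ML: always 2 × the samples; 34, 42, 52, 64, 78 → 94.
Putting it together: 47 samples, 94 mL.

47 samples, 94 mL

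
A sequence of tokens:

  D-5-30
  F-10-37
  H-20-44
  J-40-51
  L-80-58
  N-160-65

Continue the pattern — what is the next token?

For the letter, letters move forward 2 places in the alphabet: D, F, H, J, L, N → P.
Second component: ×2 each step, so 5, 10, 20, 40, 80, 160 → 320.
Third component goes 30, 37, 44, 51, 58, 65 → 72 (+7 each step).
Combining the parts gives P-320-72.

P-320-72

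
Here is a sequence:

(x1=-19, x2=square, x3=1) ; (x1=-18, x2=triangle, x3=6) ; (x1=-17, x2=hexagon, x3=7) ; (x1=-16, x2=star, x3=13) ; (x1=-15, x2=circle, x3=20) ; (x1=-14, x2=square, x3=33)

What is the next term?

X1 goes -19, -18, -17, -16, -15, -14 → -13 (+1 each step).
X2 — repeats square → triangle → hexagon → star → circle: square, triangle, hexagon, star, circle, square → triangle.
X3: each term is the sum of the two before it, so 1, 6, 7, 13, 20, 33 → 53.
Combining the parts gives (x1=-13, x2=triangle, x3=53).

(x1=-13, x2=triangle, x3=53)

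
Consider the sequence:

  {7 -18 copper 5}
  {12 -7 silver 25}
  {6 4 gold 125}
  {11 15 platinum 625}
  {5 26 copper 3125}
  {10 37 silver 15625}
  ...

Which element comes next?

First entry: alternating steps +5, −6, +5, −6, …; 7, 12, 6, 11, 5, 10 → 4.
Second entry: -18, -7, 4, 15, 26, 37 → 48 (+11 each step).
Metal goes copper, silver, gold, platinum, copper, silver → gold (repeats copper → silver → gold → platinum).
Fourth entry: 5, 25, 125, 625, 3125, 15625 → 78125 (×5 each step).
Combining the parts gives {4 48 gold 78125}.

{4 48 gold 78125}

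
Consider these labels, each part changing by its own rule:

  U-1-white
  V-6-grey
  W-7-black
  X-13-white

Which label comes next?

Letter: letters move forward 1 place in the alphabet; U, V, W, X → Y.
Second component: each term is the sum of the two before it, so 1, 6, 7, 13 → 20.
Shade: repeats white → grey → black, so white, grey, black, white → grey.
Combining the parts gives Y-20-grey.

Y-20-grey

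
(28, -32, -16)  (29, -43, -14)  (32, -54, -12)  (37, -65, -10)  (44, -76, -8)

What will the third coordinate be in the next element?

Third coordinate: -16, -14, -12, -10, -8 → -6 (+2 each step).

-6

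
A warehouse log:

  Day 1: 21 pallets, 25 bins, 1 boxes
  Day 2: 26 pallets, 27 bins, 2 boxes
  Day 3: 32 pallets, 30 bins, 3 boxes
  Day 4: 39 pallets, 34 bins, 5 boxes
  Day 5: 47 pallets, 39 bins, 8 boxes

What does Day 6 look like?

56 pallets, 45 bins, 13 boxes

Pallets goes 21, 26, 32, 39, 47 → 56 (differences are 5, 6, 7, … (increasing by 1 each time)).
Bins: 25, 27, 30, 34, 39 → 45 (differences are 2, 3, 4, … (increasing by 1 each time)).
Boxes — each term is the sum of the two before it: 1, 2, 3, 5, 8 → 13.
Putting it together: 56 pallets, 45 bins, 13 boxes.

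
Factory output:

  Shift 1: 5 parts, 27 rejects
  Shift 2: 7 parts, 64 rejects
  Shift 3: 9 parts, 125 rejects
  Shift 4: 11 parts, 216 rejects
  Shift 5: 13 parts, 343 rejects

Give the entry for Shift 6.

Parts goes 5, 7, 9, 11, 13 → 15 (+2 each step).
Rejects goes 27, 64, 125, 216, 343 → 512 (perfect cubes: 3³, 4³, 5³, …).
Putting it together: 15 parts, 512 rejects.

15 parts, 512 rejects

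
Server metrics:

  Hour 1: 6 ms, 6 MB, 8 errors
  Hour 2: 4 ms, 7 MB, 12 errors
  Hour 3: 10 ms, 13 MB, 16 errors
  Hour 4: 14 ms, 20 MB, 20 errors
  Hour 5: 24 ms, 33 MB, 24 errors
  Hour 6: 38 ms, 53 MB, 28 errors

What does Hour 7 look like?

Ms: each term is the sum of the two before it, so 6, 4, 10, 14, 24, 38 → 62.
MB goes 6, 7, 13, 20, 33, 53 → 86 (each term is the sum of the two before it).
For the errors, +4 each step: 8, 12, 16, 20, 24, 28 → 32.
So the next line is 62 ms, 86 MB, 32 errors.

62 ms, 86 MB, 32 errors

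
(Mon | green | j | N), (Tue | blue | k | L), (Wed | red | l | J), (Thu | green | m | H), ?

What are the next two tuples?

(Fri | blue | n | F), (Sat | red | o | D)

Day goes Mon, Tue, Wed, Thu → Fri → Sat (runs through the weekdays Mon→Sun).
Colour: green, blue, red, green → blue → red (repeats green → blue → red).
First letter goes j, k, l, m → n → o (letters move forward 1 place in the alphabet).
Second letter: letters move back 2 places in the alphabet; N, L, J, H → F → D.
Putting the parts together: (Fri | blue | n | F) and then (Sat | red | o | D).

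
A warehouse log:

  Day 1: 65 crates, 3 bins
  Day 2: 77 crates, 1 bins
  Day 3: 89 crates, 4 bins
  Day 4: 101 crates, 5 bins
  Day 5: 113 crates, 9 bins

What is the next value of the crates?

Crates goes 65, 77, 89, 101, 113 → 125 (+12 each step).
Bins: each term is the sum of the two before it; 3, 1, 4, 5, 9 → 14.

125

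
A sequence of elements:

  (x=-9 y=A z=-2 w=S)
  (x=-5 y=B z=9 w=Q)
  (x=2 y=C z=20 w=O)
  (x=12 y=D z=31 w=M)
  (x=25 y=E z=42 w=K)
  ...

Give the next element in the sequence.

(x=41 y=F z=53 w=I)

X: -9, -5, 2, 12, 25 → 41 (differences are 4, 7, 10, … (increasing by 3 each time)).
For the y, letters move forward 1 place in the alphabet: A, B, C, D, E → F.
Z goes -2, 9, 20, 31, 42 → 53 (+11 each step).
W: letters move back 2 places in the alphabet, so S, Q, O, M, K → I.
So the next element is (x=41 y=F z=53 w=I).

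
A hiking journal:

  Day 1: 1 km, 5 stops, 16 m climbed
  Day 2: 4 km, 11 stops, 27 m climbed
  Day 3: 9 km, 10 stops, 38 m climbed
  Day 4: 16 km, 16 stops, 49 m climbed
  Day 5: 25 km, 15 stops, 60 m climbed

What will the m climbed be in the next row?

71

M climbed goes 16, 27, 38, 49, 60 → 71 (+11 each step).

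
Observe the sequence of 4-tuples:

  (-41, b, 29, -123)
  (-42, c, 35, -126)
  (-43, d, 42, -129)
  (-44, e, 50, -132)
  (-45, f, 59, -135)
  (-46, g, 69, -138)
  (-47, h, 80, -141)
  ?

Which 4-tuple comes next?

For the first value, −1 each step: -41, -42, -43, -44, -45, -46, -47 → -48.
For the letter, letters move forward 1 place in the alphabet: b, c, d, e, f, g, h → i.
For the third value, differences are 6, 7, 8, … (increasing by 1 each time): 29, 35, 42, 50, 59, 69, 80 → 92.
Fourth value goes -123, -126, -129, -132, -135, -138, -141 → -144 (always 3 × the first value).
Combining the parts gives (-48, i, 92, -144).

(-48, i, 92, -144)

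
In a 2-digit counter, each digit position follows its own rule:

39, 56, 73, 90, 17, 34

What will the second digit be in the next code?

Second digit — −3 each step, mod 10: 9, 6, 3, 0, 7, 4 → 1.

1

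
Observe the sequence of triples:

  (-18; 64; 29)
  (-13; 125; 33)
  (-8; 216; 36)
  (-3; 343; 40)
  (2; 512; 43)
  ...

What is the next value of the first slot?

First slot: +5 each step, so -18, -13, -8, -3, 2 → 7.

7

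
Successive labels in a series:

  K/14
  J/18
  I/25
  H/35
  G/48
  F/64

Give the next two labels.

E/83, D/105

Letter: K, J, I, H, G, F → E → D (letters move back 1 place in the alphabet).
Second component: differences are 4, 7, 10, … (increasing by 3 each time), so 14, 18, 25, 35, 48, 64 → 83 → 105.
Putting the parts together: E/83 and then D/105.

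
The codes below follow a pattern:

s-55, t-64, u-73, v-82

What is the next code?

Letter: letters move forward 1 place in the alphabet; s, t, u, v → w.
Second component: +9 each step; 55, 64, 73, 82 → 91.
Putting it together: w-91.

w-91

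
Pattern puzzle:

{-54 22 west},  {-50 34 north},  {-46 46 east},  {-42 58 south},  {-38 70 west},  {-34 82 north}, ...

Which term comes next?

{-30 94 east}

First entry goes -54, -50, -46, -42, -38, -34 → -30 (+4 each step).
Second entry goes 22, 34, 46, 58, 70, 82 → 94 (+12 each step).
Direction: west, north, east, south, west, north → east (repeats west → north → east → south).
Combining the parts gives {-30 94 east}.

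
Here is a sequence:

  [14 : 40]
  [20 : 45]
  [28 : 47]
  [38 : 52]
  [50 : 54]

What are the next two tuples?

First value: 14, 20, 28, 38, 50 → 64 → 80 (differences are 6, 8, 10, … (increasing by 2 each time)).
Second value: 40, 45, 47, 52, 54 → 59 → 61 (alternating steps +5, +2, +5, +2, …).
Putting the parts together: [64 : 59] and then [80 : 61].

[64 : 59], [80 : 61]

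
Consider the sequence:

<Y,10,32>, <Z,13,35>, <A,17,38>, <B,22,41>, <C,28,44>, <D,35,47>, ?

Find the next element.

Letter: Y, Z, A, B, C, D → E (letters move forward 1 place in the alphabet, wrapping Z→A).
Second part: 10, 13, 17, 22, 28, 35 → 43 (differences are 3, 4, 5, … (increasing by 1 each time)).
Third part: 32, 35, 38, 41, 44, 47 → 50 (+3 each step).
So the next element is <E,43,50>.

<E,43,50>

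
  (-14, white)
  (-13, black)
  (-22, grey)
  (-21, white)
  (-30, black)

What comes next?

(-29, grey)

For the first part, alternating steps +1, −9, +1, −9, …: -14, -13, -22, -21, -30 → -29.
Shade goes white, black, grey, white, black → grey (repeats white → black → grey).
Combining the parts gives (-29, grey).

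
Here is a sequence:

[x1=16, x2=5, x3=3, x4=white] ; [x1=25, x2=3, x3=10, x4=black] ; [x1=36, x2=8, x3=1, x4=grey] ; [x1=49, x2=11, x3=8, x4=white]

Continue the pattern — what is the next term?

[x1=64, x2=19, x3=-1, x4=black]

For the x1, perfect squares: 4², 5², 6², …: 16, 25, 36, 49 → 64.
X2 goes 5, 3, 8, 11 → 19 (each term is the sum of the two before it).
X3 — alternating steps +7, −9, +7, −9, …: 3, 10, 1, 8 → -1.
X4 goes white, black, grey, white → black (repeats white → black → grey).
Combining the parts gives [x1=64, x2=19, x3=-1, x4=black].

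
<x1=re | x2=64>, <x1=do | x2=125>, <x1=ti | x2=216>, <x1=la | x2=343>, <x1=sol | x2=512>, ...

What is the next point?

<x1=fa | x2=729>

X1 goes re, do, ti, la, sol → fa (runs backward through the solfège scale do→ti).
X2: perfect cubes: 4³, 5³, 6³, …, so 64, 125, 216, 343, 512 → 729.
Combining the parts gives <x1=fa | x2=729>.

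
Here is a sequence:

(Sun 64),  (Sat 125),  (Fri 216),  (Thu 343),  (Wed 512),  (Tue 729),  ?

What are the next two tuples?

Day: runs backward through the weekdays Mon→Sun; Sun, Sat, Fri, Thu, Wed, Tue → Mon → Sun.
Second component: perfect cubes: 4³, 5³, 6³, …, so 64, 125, 216, 343, 512, 729 → 1000 → 1331.
Putting the parts together: (Mon 1000) and then (Sun 1331).

(Mon 1000), (Sun 1331)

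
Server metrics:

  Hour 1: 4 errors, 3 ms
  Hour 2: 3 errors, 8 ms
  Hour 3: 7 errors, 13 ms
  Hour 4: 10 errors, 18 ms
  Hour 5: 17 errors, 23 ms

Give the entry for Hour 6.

27 errors, 28 ms

Errors: 4, 3, 7, 10, 17 → 27 (each term is the sum of the two before it).
Ms: 3, 8, 13, 18, 23 → 28 (+5 each step).
So the next line is 27 errors, 28 ms.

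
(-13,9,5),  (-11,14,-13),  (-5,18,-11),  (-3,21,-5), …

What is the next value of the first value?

3

First value: alternating steps +2, +6, +2, +6, …, so -13, -11, -5, -3 → 3.
Second value: 9, 14, 18, 21 → 23 (differences are 5, 4, 3, … (decreasing by 1 each time)).
Third value goes 5, -13, -11, -5 → -3 (always the previous value of the first value).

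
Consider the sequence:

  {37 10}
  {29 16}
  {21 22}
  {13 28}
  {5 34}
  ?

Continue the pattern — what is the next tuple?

{-3 40}

First coordinate: −8 each step; 37, 29, 21, 13, 5 → -3.
Second coordinate: +6 each step; 10, 16, 22, 28, 34 → 40.
Putting it together: {-3 40}.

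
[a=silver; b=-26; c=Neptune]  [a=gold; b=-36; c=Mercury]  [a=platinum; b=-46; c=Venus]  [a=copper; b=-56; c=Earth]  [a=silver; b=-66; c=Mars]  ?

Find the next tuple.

A: silver, gold, platinum, copper, silver → gold (repeats silver → gold → platinum → copper).
B: −10 each step; -26, -36, -46, -56, -66 → -76.
C: runs through the planets Mercury→Neptune; Neptune, Mercury, Venus, Earth, Mars → Jupiter.
Putting it together: [a=gold; b=-76; c=Jupiter].

[a=gold; b=-76; c=Jupiter]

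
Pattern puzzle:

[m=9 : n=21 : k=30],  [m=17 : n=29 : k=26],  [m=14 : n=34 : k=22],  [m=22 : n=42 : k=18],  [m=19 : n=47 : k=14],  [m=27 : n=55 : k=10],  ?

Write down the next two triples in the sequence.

M goes 9, 17, 14, 22, 19, 27 → 24 → 32 (alternating steps +8, −3, +8, −3, …).
N — alternating steps +8, +5, +8, +5, …: 21, 29, 34, 42, 47, 55 → 60 → 68.
For the k, −4 each step: 30, 26, 22, 18, 14, 10 → 6 → 2.
Putting the parts together: [m=24 : n=60 : k=6] and then [m=32 : n=68 : k=2].

[m=24 : n=60 : k=6], [m=32 : n=68 : k=2]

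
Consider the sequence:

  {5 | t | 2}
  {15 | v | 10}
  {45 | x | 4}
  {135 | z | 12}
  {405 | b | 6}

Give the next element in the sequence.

First value: ×3 each step, so 5, 15, 45, 135, 405 → 1215.
Letter goes t, v, x, z, b → d (letters move forward 2 places in the alphabet, wrapping Z→A).
For the third value, alternating steps +8, −6, +8, −6, …: 2, 10, 4, 12, 6 → 14.
So the next element is {1215 | d | 14}.

{1215 | d | 14}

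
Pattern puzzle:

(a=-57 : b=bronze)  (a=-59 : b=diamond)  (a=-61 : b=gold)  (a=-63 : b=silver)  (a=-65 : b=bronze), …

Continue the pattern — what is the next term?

(a=-67 : b=diamond)

A: −2 each step, so -57, -59, -61, -63, -65 → -67.
For the b, repeats bronze → diamond → gold → silver: bronze, diamond, gold, silver, bronze → diamond.
Putting it together: (a=-67 : b=diamond).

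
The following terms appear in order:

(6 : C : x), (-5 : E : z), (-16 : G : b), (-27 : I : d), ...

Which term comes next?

First part: −11 each step, so 6, -5, -16, -27 → -38.
First letter: letters move forward 2 places in the alphabet, so C, E, G, I → K.
Second letter: letters move forward 2 places in the alphabet, wrapping Z→A, so x, z, b, d → f.
Combining the parts gives (-38 : K : f).

(-38 : K : f)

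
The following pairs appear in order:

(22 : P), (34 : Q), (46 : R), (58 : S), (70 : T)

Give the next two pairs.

For the first entry, +12 each step: 22, 34, 46, 58, 70 → 82 → 94.
Letter: letters move forward 1 place in the alphabet; P, Q, R, S, T → U → V.
So the next two pairs are (82 : U) and (94 : V).

(82 : U), (94 : V)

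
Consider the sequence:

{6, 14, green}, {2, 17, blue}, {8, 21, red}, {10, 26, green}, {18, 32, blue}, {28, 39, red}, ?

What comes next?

For the first component, each term is the sum of the two before it: 6, 2, 8, 10, 18, 28 → 46.
Second component: 14, 17, 21, 26, 32, 39 → 47 (differences are 3, 4, 5, … (increasing by 1 each time)).
Colour goes green, blue, red, green, blue, red → green (repeats green → blue → red).
Putting it together: {46, 47, green}.

{46, 47, green}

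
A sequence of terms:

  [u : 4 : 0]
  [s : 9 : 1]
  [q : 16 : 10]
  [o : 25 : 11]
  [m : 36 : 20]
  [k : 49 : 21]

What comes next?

Letter goes u, s, q, o, m, k → i (letters move back 2 places in the alphabet).
Second coordinate goes 4, 9, 16, 25, 36, 49 → 64 (perfect squares: 2², 3², 4², …).
For the third coordinate, alternating steps +1, +9, +1, +9, …: 0, 1, 10, 11, 20, 21 → 30.
So the next term is [i : 64 : 30].

[i : 64 : 30]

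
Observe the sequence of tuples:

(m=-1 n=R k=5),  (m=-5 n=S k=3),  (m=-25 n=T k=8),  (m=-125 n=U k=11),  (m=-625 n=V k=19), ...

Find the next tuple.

(m=-3125 n=W k=30)

M: ×5 each step, so -1, -5, -25, -125, -625 → -3125.
N: R, S, T, U, V → W (letters move forward 1 place in the alphabet).
K — each term is the sum of the two before it: 5, 3, 8, 11, 19 → 30.
So the next tuple is (m=-3125 n=W k=30).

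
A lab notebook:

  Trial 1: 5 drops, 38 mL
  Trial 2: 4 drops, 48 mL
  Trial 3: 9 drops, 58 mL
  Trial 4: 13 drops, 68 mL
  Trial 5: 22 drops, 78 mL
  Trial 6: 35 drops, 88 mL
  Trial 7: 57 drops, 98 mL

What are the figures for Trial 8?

92 drops, 108 mL

For the drops, each term is the sum of the two before it: 5, 4, 9, 13, 22, 35, 57 → 92.
ML — +10 each step: 38, 48, 58, 68, 78, 88, 98 → 108.
Putting it together: 92 drops, 108 mL.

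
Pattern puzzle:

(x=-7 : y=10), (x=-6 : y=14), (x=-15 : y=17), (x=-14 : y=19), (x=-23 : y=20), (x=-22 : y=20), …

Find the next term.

X goes -7, -6, -15, -14, -23, -22 → -31 (alternating steps +1, −9, +1, −9, …).
Y goes 10, 14, 17, 19, 20, 20 → 19 (differences are 4, 3, 2, … (decreasing by 1 each time)).
Putting it together: (x=-31 : y=19).

(x=-31 : y=19)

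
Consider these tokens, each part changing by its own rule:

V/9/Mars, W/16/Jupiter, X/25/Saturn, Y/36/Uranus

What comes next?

Letter — letters move forward 1 place in the alphabet: V, W, X, Y → Z.
For the second component, perfect squares: 3², 4², 5², …: 9, 16, 25, 36 → 49.
Planet goes Mars, Jupiter, Saturn, Uranus → Neptune (runs through the planets Mercury→Neptune).
Putting it together: Z/49/Neptune.

Z/49/Neptune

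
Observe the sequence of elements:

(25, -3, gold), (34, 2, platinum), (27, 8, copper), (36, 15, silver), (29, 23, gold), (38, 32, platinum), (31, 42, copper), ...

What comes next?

First slot: alternating steps +9, −7, +9, −7, …, so 25, 34, 27, 36, 29, 38, 31 → 40.
Second slot goes -3, 2, 8, 15, 23, 32, 42 → 53 (differences are 5, 6, 7, … (increasing by 1 each time)).
Metal: repeats gold → platinum → copper → silver; gold, platinum, copper, silver, gold, platinum, copper → silver.
Combining the parts gives (40, 53, silver).

(40, 53, silver)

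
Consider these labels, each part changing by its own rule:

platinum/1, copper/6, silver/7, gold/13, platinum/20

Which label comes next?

Metal: repeats platinum → copper → silver → gold; platinum, copper, silver, gold, platinum → copper.
Second component — each term is the sum of the two before it: 1, 6, 7, 13, 20 → 33.
So the next label is copper/33.

copper/33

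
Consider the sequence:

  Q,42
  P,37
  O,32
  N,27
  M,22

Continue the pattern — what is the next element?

Letter: letters move back 1 place in the alphabet, so Q, P, O, N, M → L.
Second entry goes 42, 37, 32, 27, 22 → 17 (−5 each step).
So the next element is L,17.

L,17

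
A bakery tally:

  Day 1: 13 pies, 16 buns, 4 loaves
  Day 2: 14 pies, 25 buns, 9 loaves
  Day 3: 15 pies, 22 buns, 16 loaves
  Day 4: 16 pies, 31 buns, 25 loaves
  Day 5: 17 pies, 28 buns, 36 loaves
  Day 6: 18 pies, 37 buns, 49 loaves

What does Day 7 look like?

19 pies, 34 buns, 64 loaves

Pies goes 13, 14, 15, 16, 17, 18 → 19 (+1 each step).
For the buns, alternating steps +9, −3, +9, −3, …: 16, 25, 22, 31, 28, 37 → 34.
Loaves — perfect squares: 2², 3², 4², …: 4, 9, 16, 25, 36, 49 → 64.
Putting it together: 19 pies, 34 buns, 64 loaves.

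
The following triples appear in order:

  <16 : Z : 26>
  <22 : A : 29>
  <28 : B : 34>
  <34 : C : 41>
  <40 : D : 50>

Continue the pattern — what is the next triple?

<46 : E : 61>

First coordinate: +6 each step; 16, 22, 28, 34, 40 → 46.
Letter — letters move forward 1 place in the alphabet, wrapping Z→A: Z, A, B, C, D → E.
For the third coordinate, differences are 3, 5, 7, … (increasing by 2 each time): 26, 29, 34, 41, 50 → 61.
Putting it together: <46 : E : 61>.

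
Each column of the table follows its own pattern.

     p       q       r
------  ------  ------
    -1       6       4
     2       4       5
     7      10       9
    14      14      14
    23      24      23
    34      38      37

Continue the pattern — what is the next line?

47  62  60

Column p — differences are 3, 5, 7, … (increasing by 2 each time): -1, 2, 7, 14, 23, 34 → 47.
Column q: each term is the sum of the two before it, so 6, 4, 10, 14, 24, 38 → 62.
Column r: each term is the sum of the two before it; 4, 5, 9, 14, 23, 37 → 60.
So the next line is 47  62  60.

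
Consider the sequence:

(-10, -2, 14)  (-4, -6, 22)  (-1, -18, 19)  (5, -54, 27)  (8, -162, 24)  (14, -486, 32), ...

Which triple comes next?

(17, -1458, 29)

First entry goes -10, -4, -1, 5, 8, 14 → 17 (alternating steps +6, +3, +6, +3, …).
Second entry: ×3 each step; -2, -6, -18, -54, -162, -486 → -1458.
Third entry — alternating steps +8, −3, +8, −3, …: 14, 22, 19, 27, 24, 32 → 29.
Putting it together: (17, -1458, 29).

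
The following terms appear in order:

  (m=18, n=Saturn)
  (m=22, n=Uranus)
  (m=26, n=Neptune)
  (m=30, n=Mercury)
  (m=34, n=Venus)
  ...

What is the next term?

M: +4 each step; 18, 22, 26, 30, 34 → 38.
N goes Saturn, Uranus, Neptune, Mercury, Venus → Earth (runs through the planets Mercury→Neptune).
So the next term is (m=38, n=Earth).

(m=38, n=Earth)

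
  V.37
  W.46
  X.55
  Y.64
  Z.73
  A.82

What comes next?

Letter — letters move forward 1 place in the alphabet, wrapping Z→A: V, W, X, Y, Z, A → B.
Second component goes 37, 46, 55, 64, 73, 82 → 91 (+9 each step).
So the next code is B.91.

B.91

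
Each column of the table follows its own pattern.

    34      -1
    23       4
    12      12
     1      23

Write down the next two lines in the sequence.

-10  37; -21  54

First component — −11 each step: 34, 23, 12, 1 → -10 → -21.
Second component: differences are 5, 8, 11, … (increasing by 3 each time), so -1, 4, 12, 23 → 37 → 54.
So the next two lines are -10  37 and -21  54.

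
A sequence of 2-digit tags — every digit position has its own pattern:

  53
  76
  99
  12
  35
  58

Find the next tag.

First digit: +2 each step, mod 10, so 5, 7, 9, 1, 3, 5 → 7.
Second digit: +3 each step, mod 10, so 3, 6, 9, 2, 5, 8 → 1.
Combining the parts gives 71.

71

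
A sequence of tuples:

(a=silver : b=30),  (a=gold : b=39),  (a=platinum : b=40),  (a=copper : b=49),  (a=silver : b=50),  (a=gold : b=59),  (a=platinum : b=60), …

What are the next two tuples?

(a=copper : b=69), (a=silver : b=70)

A: repeats silver → gold → platinum → copper; silver, gold, platinum, copper, silver, gold, platinum → copper → silver.
B: 30, 39, 40, 49, 50, 59, 60 → 69 → 70 (alternating steps +9, +1, +9, +1, …).
So the next two tuples are (a=copper : b=69) and (a=silver : b=70).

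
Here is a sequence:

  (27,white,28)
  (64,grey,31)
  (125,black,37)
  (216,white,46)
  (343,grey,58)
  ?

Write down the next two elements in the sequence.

(512,black,73), (729,white,91)

First part goes 27, 64, 125, 216, 343 → 512 → 729 (perfect cubes: 3³, 4³, 5³, …).
Shade: repeats white → grey → black, so white, grey, black, white, grey → black → white.
Third part: differences are 3, 6, 9, … (increasing by 3 each time), so 28, 31, 37, 46, 58 → 73 → 91.
Putting the parts together: (512,black,73) and then (729,white,91).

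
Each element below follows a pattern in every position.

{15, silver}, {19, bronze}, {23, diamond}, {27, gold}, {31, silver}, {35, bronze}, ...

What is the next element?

{39, diamond}

First component: 15, 19, 23, 27, 31, 35 → 39 (+4 each step).
Rank: silver, bronze, diamond, gold, silver, bronze → diamond (repeats silver → bronze → diamond → gold).
So the next element is {39, diamond}.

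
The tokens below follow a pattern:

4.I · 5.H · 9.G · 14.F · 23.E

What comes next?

37.D

First component — each term is the sum of the two before it: 4, 5, 9, 14, 23 → 37.
Letter: letters move back 1 place in the alphabet, so I, H, G, F, E → D.
Putting it together: 37.D.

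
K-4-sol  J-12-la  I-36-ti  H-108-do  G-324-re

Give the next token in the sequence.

Letter goes K, J, I, H, G → F (letters move back 1 place in the alphabet).
Second component: ×3 each step, so 4, 12, 36, 108, 324 → 972.
Note: sol, la, ti, do, re → mi (runs through the solfège scale do→ti).
Putting it together: F-972-mi.

F-972-mi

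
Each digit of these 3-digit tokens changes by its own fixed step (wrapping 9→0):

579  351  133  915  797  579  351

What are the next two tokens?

133, 915

First digit — −2 each step, mod 10: 5, 3, 1, 9, 7, 5, 3 → 1 → 9.
For the second digit, −2 each step, mod 10: 7, 5, 3, 1, 9, 7, 5 → 3 → 1.
Third digit: +2 each step, mod 10; 9, 1, 3, 5, 7, 9, 1 → 3 → 5.
So the next two tokens are 133 and 915.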